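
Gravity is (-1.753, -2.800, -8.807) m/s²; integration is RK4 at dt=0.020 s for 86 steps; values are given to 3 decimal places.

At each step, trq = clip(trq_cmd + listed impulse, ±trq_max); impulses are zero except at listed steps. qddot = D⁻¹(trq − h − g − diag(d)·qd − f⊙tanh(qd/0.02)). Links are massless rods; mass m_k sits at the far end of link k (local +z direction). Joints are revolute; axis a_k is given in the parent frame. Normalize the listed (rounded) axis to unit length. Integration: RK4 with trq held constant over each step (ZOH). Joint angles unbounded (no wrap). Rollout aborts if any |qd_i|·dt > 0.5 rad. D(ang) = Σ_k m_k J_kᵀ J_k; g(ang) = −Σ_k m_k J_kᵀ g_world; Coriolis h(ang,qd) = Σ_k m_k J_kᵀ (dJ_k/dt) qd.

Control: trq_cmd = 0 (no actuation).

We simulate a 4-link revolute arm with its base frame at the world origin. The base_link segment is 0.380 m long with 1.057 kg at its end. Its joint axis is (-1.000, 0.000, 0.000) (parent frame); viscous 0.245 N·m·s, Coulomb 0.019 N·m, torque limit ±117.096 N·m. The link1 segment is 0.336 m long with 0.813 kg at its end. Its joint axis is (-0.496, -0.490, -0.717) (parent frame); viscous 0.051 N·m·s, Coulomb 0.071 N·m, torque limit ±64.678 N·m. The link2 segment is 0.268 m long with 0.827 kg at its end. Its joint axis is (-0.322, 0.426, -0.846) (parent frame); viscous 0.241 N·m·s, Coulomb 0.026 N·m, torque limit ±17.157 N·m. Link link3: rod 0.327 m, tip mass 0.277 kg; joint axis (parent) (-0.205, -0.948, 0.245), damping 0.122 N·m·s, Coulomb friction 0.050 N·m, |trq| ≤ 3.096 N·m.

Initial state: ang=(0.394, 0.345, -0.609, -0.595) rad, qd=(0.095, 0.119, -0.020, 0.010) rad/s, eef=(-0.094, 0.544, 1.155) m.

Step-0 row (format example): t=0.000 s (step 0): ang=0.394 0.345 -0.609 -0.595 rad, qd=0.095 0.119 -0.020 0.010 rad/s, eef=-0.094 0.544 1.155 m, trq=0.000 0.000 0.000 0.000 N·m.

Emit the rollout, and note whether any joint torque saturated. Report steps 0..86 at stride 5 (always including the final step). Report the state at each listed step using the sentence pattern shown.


t=0.100 s (step 5): ang=0.393 0.425 -0.693 -0.692 rad, qd=-0.161 1.524 -1.203 -1.566 rad/s, eef=-0.109 0.568 1.130 m, trq=0.000 0.000 0.000 0.000 N·m.
t=0.200 s (step 10): ang=0.352 0.667 -0.833 -0.872 rad, qd=-0.720 3.457 -1.726 -1.860 rad/s, eef=-0.154 0.613 1.067 m, trq=0.000 0.000 0.000 0.000 N·m.
t=0.300 s (step 15): ang=0.241 1.130 -1.091 -0.985 rad, qd=-1.396 5.552 -3.638 0.293 rad/s, eef=-0.226 0.689 0.941 m, trq=0.000 0.000 0.000 0.000 N·m.
t=0.400 s (step 20): ang=0.129 1.668 -1.483 -0.745 rad, qd=-0.625 4.897 -3.498 4.256 rad/s, eef=-0.280 0.812 0.711 m, trq=0.000 0.000 0.000 0.000 N·m.
t=0.500 s (step 25): ang=0.134 2.104 -1.738 -0.248 rad, qd=0.768 3.858 -1.595 5.097 rad/s, eef=-0.280 0.878 0.393 m, trq=0.000 0.000 0.000 0.000 N·m.
t=0.600 s (step 30): ang=0.290 2.442 -1.815 0.168 rad, qd=2.386 2.890 -0.053 2.753 rad/s, eef=-0.202 0.851 0.043 m, trq=0.000 0.000 0.000 0.000 N·m.
t=0.700 s (step 35): ang=0.618 2.666 -1.761 0.234 rad, qd=4.175 1.340 1.482 -1.427 rad/s, eef=-0.055 0.747 -0.327 m, trq=0.000 0.000 0.000 0.000 N·m.
t=0.800 s (step 40): ang=1.126 2.664 -1.420 -0.056 rad, qd=5.972 -1.479 5.853 -3.732 rad/s, eef=0.117 0.544 -0.687 m, trq=0.000 0.000 0.000 0.000 N·m.
t=0.900 s (step 45): ang=1.804 2.391 -0.533 -0.394 rad, qd=7.473 -3.775 11.947 -2.512 rad/s, eef=0.159 0.291 -0.987 m, trq=0.000 0.000 0.000 0.000 N·m.
t=1.000 s (step 50): ang=2.582 1.822 0.610 -0.449 rad, qd=8.251 -10.081 5.119 0.084 rad/s, eef=-0.042 -0.071 -1.172 m, trq=0.000 0.000 0.000 0.000 N·m.
t=1.100 s (step 55): ang=3.504 0.358 -0.457 -1.149 rad, qd=6.967 -7.793 -12.547 -7.514 rad/s, eef=0.076 -0.454 -1.106 m, trq=0.000 0.000 0.000 0.000 N·m.
t=1.200 s (step 60): ang=4.060 -0.189 -0.904 -1.210 rad, qd=4.605 -4.201 0.266 3.942 rad/s, eef=0.257 -0.850 -0.783 m, trq=0.000 0.000 0.000 0.000 N·m.
t=1.300 s (step 65): ang=4.441 -0.499 -0.679 -0.729 rad, qd=3.034 -1.995 3.245 4.386 rad/s, eef=0.357 -1.059 -0.529 m, trq=0.000 0.000 0.000 0.000 N·m.
t=1.400 s (step 70): ang=4.675 -0.596 -0.394 -0.447 rad, qd=1.670 -0.028 2.398 1.327 rad/s, eef=0.382 -1.165 -0.286 m, trq=0.000 0.000 0.000 0.000 N·m.
t=1.500 s (step 75): ang=4.777 -0.525 -0.179 -0.407 rad, qd=0.386 1.362 2.019 -0.176 rad/s, eef=0.359 -1.210 -0.117 m, trq=0.000 0.000 0.000 0.000 N·m.
t=1.600 s (step 80): ang=4.754 -0.335 0.005 -0.437 rad, qd=-0.834 2.396 1.594 -0.301 rad/s, eef=0.296 -1.237 -0.079 m, trq=0.000 0.000 0.000 0.000 N·m.
t=1.700 s (step 85): ang=4.610 -0.050 0.125 -0.445 rad, qd=-2.076 3.300 0.659 0.153 rad/s, eef=0.181 -1.258 -0.175 m, trq=0.000 0.000 0.000 0.000 N·m.
t=1.720 s (step 86): ang=4.565 0.018 0.135 -0.440 rad, qd=-2.337 3.464 0.387 0.292 rad/s, eef=0.151 -1.259 -0.209 m.
any joint saturated: no


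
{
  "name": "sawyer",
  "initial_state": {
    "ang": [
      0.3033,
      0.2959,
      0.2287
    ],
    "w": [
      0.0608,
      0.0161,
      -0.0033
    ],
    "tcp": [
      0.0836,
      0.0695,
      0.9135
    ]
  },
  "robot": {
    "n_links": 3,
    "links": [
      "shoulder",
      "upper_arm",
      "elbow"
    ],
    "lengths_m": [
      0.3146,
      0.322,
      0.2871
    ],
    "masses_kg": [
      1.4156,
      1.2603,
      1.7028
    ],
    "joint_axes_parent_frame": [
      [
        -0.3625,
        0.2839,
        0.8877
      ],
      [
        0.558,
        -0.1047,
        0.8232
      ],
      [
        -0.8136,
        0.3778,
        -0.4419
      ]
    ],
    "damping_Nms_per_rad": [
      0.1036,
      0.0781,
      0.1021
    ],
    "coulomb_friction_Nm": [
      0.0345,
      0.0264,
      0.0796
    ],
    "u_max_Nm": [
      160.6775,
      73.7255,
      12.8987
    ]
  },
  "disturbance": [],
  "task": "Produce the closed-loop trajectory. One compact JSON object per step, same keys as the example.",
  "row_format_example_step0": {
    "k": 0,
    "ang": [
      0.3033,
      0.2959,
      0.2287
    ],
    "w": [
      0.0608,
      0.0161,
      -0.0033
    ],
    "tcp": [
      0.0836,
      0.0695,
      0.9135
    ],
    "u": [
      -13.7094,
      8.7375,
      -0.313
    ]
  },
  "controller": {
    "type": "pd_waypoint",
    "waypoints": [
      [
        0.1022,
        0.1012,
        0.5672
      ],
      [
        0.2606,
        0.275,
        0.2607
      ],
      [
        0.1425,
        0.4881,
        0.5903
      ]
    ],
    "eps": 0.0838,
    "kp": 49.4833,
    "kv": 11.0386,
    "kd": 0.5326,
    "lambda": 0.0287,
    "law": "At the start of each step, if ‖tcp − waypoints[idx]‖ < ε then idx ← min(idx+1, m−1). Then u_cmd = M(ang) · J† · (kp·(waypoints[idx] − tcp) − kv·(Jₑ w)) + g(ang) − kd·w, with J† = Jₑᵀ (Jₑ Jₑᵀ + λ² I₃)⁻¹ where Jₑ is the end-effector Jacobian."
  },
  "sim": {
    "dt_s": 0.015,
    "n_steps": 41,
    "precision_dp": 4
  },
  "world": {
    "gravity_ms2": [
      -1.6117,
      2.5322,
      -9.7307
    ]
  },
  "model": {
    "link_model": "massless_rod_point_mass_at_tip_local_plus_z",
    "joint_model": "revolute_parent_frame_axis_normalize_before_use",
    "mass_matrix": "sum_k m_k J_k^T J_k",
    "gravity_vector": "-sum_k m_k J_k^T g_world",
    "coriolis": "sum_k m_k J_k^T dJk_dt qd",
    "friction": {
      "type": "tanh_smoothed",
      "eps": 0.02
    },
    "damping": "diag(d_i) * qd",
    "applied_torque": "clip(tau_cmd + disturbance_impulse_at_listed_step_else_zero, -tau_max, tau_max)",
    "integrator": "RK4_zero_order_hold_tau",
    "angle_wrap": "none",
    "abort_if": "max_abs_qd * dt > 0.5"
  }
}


{"k":1,"ang":[0.3,0.311,0.2554],"w":[-0.4978,1.9718,3.4987],"tcp":[0.084,0.0699,0.9127],"u":[-13.1043,7.4246,-2.3354]}
{"k":2,"ang":[0.2894,0.3469,0.3195],"w":[-0.9045,2.8019,5.0257],"tcp":[0.0842,0.0702,0.9104],"u":[-11.0008,6.0333,-2.8928]}
{"k":3,"ang":[0.2739,0.3912,0.399],"w":[-1.1692,3.1091,5.583],"tcp":[0.0836,0.0697,0.9071],"u":[-8.0034,4.4679,-2.8184]}
{"k":4,"ang":[0.2554,0.4379,0.4827],"w":[-1.2943,3.1328,5.5852],"tcp":[0.0824,0.0682,0.9029],"u":[-5.1236,3.0927,-2.4808]}
{"k":5,"ang":[0.2359,0.4841,0.5644],"w":[-1.3104,3.0389,5.3378],"tcp":[0.0807,0.0659,0.8981],"u":[-2.8281,2.0518,-2.1069]}
{"k":6,"ang":[0.2167,0.5287,0.642],"w":[-1.254,2.921,5.024],"tcp":[0.0788,0.0633,0.8929],"u":[-1.1496,1.3151,-1.8059]}
{"k":7,"ang":[0.1986,0.5717,0.7149],"w":[-1.1536,2.8148,4.7227],"tcp":[0.0767,0.0606,0.8873],"u":[0.0237,0.8121,-1.6082]}
{"k":8,"ang":[0.1823,0.6132,0.7836],"w":[-1.0287,2.7273,4.458],"tcp":[0.0748,0.0579,0.8815],"u":[0.8135,0.4813,-1.508]}
{"k":9,"ang":[0.1679,0.6535,0.8487],"w":[-0.8918,2.6559,4.2315],"tcp":[0.073,0.0556,0.8756],"u":[1.3173,0.276,-1.4881]}
{"k":10,"ang":[0.1556,0.6928,0.9106],"w":[-0.751,2.5959,4.038],"tcp":[0.0715,0.0536,0.8695],"u":[1.6073,0.1617,-1.53]}
{"k":11,"ang":[0.1454,0.7314,0.9698],"w":[-0.6113,2.5435,3.8711],"tcp":[0.0703,0.0521,0.8632],"u":[1.7362,0.1125,-1.6175]}
{"k":12,"ang":[0.1373,0.7691,1.0267],"w":[-0.4762,2.4958,3.7247],"tcp":[0.0693,0.051,0.8568],"u":[1.7426,0.1091,-1.7375]}
{"k":13,"ang":[0.1311,0.8062,1.0816],"w":[-0.3476,2.4509,3.594],"tcp":[0.0686,0.0504,0.8503],"u":[1.6553,0.1367,-1.8792]}
{"k":14,"ang":[0.1268,0.8426,1.1345],"w":[-0.227,2.4075,3.4751],"tcp":[0.0681,0.0503,0.8437],"u":[1.4963,0.1843,-2.0344]}
{"k":15,"ang":[0.1242,0.8784,1.1858],"w":[-0.1152,2.3648,3.3652],"tcp":[0.068,0.0506,0.837],"u":[1.2827,0.2433,-2.1966]}
{"k":16,"ang":[0.1233,0.9135,1.2354],"w":[-0.0128,2.322,3.262],"tcp":[0.068,0.0513,0.8303],"u":[1.0286,0.3075,-2.3611]}
{"k":17,"ang":[0.1238,0.948,1.2836],"w":[0.0771,2.2769,3.1657],"tcp":[0.0683,0.0524,0.8236],"u":[0.7543,0.3731,-2.5249]}
{"k":18,"ang":[0.1255,0.9818,1.3303],"w":[0.1577,2.2314,3.0729],"tcp":[0.0688,0.0539,0.8168],"u":[0.4588,0.4354,-2.6839]}
{"k":19,"ang":[0.1284,1.0149,1.3757],"w":[0.2293,2.1858,2.9827],"tcp":[0.0694,0.0556,0.81],"u":[0.1474,0.4923,-2.8362]}
{"k":20,"ang":[0.1324,1.0473,1.4198],"w":[0.2919,2.1396,2.8945],"tcp":[0.0702,0.0575,0.8032],"u":[-0.1736,0.5421,-2.9805]}
{"k":21,"ang":[0.1371,1.079,1.4625],"w":[0.3457,2.0929,2.8081],"tcp":[0.0711,0.0597,0.7965],"u":[-0.4987,0.5843,-3.116]}
{"k":22,"ang":[0.1427,1.11,1.504],"w":[0.3909,2.0454,2.7234],"tcp":[0.0722,0.062,0.7898],"u":[-0.8238,0.6183,-3.2421]}
{"k":23,"ang":[0.1488,1.1403,1.5442],"w":[0.4278,1.9971,2.6402],"tcp":[0.0733,0.0645,0.7832],"u":[-1.1451,0.644,-3.3588]}
{"k":24,"ang":[0.1554,1.1699,1.5831],"w":[0.4568,1.9481,2.5585],"tcp":[0.0744,0.0671,0.7766],"u":[-1.4598,0.6617,-3.4658]}
{"k":25,"ang":[0.1624,1.1987,1.6209],"w":[0.4784,1.8982,2.4784],"tcp":[0.0756,0.0697,0.7702],"u":[-1.7655,0.6717,-3.5635]}
{"k":26,"ang":[0.1697,1.2268,1.6575],"w":[0.4929,1.8475,2.4],"tcp":[0.0768,0.0724,0.7638],"u":[-2.0602,0.6745,-3.652]}
{"k":27,"ang":[0.1772,1.2541,1.6929],"w":[0.5008,1.7959,2.3231],"tcp":[0.078,0.0751,0.7575],"u":[-2.3427,0.6707,-3.7318]}
{"k":28,"ang":[0.1847,1.2806,1.7271],"w":[0.5027,1.7435,2.248],"tcp":[0.0793,0.0778,0.7514],"u":[-2.6117,0.6608,-3.8031]}
{"k":29,"ang":[0.1922,1.3064,1.7603],"w":[0.499,1.6903,2.1747],"tcp":[0.0805,0.0805,0.7454],"u":[-2.8666,0.6456,-3.8665]}
{"k":30,"ang":[0.1996,1.3313,1.7924],"w":[0.4902,1.6362,2.1033],"tcp":[0.0817,0.0832,0.7395],"u":[-3.107,0.6257,-3.9224]}
{"k":31,"ang":[0.2069,1.3554,1.8234],"w":[0.4766,1.5813,2.0338],"tcp":[0.0828,0.0858,0.7338],"u":[-3.3326,0.6017,-3.9713]}
{"k":32,"ang":[0.2139,1.3787,1.8534],"w":[0.4589,1.5254,1.9662],"tcp":[0.0839,0.0883,0.7282],"u":[-3.5435,0.5742,-4.0136]}
{"k":33,"ang":[0.2206,1.4011,1.8824],"w":[0.4373,1.4686,1.9007],"tcp":[0.085,0.0907,0.7228],"u":[-3.7401,0.5437,-4.0499]}
{"k":34,"ang":[0.227,1.4227,1.9104],"w":[0.4122,1.4108,1.8372],"tcp":[0.086,0.0931,0.7175],"u":[-3.9227,0.5107,-4.0805]}
{"k":35,"ang":[0.2329,1.4434,1.9375],"w":[0.3841,1.3518,1.7758],"tcp":[0.087,0.0953,0.7123],"u":[-4.0919,0.4757,-4.1059]}
{"k":36,"ang":[0.2385,1.4632,1.9637],"w":[0.3531,1.2917,1.7165],"tcp":[0.0879,0.0975,0.7073],"u":[-4.2486,0.4391,-4.1265]}
{"k":37,"ang":[0.2435,1.4821,1.989],"w":[0.3195,1.2302,1.6593],"tcp":[0.0888,0.0995,0.7025],"u":[-4.3937,0.401,-4.1427]}
{"k":38,"ang":[0.248,1.5001,2.0134],"w":[0.2837,1.1671,1.6042],"tcp":[0.0896,0.1014,0.6978],"u":[-4.5281,0.3617,-4.1547]}
{"k":39,"ang":[0.252,1.5171,2.0371],"w":[0.2456,1.1023,1.5511],"tcp":[0.0904,0.1032,0.6933],"u":[-4.6531,0.3214,-4.163]}
{"k":40,"ang":[0.2554,1.5331,2.06],"w":[0.2055,1.0355,1.5002],"tcp":[0.0911,0.1049,0.6889],"u":[-4.7697,0.2802,-4.1678]}
{"k":41,"ang":[0.2581,1.5481,2.0821],"w":[0.1635,0.9663,1.4512],"tcp":[0.0918,0.1064,0.6847]}


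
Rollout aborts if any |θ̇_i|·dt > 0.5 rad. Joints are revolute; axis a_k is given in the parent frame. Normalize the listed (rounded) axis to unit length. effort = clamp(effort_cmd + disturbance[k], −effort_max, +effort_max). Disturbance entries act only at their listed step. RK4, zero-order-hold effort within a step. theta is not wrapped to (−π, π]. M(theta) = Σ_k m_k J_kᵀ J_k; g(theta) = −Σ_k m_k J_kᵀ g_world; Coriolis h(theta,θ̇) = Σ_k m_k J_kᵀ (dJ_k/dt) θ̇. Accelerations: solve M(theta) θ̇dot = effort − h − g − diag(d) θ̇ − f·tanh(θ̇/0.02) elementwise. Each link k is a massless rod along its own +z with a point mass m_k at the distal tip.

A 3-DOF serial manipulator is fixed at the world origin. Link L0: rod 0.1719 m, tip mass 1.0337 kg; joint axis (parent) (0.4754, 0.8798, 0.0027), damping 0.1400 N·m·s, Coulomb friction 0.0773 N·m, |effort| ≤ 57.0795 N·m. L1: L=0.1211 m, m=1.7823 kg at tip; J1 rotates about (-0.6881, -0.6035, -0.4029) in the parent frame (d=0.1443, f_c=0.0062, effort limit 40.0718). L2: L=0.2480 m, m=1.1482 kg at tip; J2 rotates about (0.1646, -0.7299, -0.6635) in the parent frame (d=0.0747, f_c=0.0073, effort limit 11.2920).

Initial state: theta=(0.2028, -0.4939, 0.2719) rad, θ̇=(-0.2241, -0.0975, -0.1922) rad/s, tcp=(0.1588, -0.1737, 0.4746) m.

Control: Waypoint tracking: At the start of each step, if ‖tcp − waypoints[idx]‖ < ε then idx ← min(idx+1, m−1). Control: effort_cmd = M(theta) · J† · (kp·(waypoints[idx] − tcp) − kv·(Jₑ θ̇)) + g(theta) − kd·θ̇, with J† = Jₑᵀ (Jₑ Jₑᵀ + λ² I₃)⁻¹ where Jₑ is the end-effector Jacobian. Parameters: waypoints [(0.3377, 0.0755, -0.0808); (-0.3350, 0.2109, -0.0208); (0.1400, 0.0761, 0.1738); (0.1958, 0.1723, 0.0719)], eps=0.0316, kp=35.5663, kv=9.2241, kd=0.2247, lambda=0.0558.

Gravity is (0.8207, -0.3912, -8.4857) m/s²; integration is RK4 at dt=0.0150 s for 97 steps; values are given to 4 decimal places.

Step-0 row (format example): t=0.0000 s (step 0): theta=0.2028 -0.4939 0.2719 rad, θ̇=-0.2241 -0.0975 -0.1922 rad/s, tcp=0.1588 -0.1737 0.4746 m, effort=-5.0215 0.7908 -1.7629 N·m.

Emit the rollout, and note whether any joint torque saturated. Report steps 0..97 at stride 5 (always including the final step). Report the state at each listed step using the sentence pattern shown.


t=0.0750 s (step 5): theta=0.0576 -0.6947 0.1059 rad, θ̇=-3.0792 -4.5642 -3.0168 rad/s, tcp=0.1733 -0.1642 0.4606 m, effort=-5.1586 2.2426 -0.5290 N·m.
t=0.1500 s (step 10): theta=-0.1765 -1.0762 -0.0831 rad, θ̇=-2.8529 -5.2111 -1.9278 rad/s, tcp=0.1975 -0.1316 0.4234 m, effort=-1.6335 1.4772 -0.2883 N·m.
t=0.2250 s (step 15): theta=-0.3527 -1.4531 -0.1898 rad, θ̇=-1.8296 -4.8049 -0.9850 rad/s, tcp=0.2274 -0.0882 0.3708 m, effort=-1.5405 2.2993 0.0566 N·m.
t=0.3000 s (step 20): theta=-0.4501 -1.7906 -0.2401 rad, θ̇=-0.7741 -4.1647 -0.4025 rad/s, tcp=0.2598 -0.0451 0.3058 m, effort=-2.2551 3.4981 0.1577 N·m.
t=0.3750 s (step 25): theta=-0.4704 -2.0727 -0.2567 rad, θ̇=0.1932 -3.3550 -0.0449 rad/s, tcp=0.2873 -0.0074 0.2341 m, effort=-2.8506 4.3228 -0.0060 N·m.
t=0.4500 s (step 30): theta=-0.4261 -2.2911 -0.2517 rad, θ̇=0.9546 -2.4581 0.1504 rad/s, tcp=0.3049 0.0225 0.1638 m, effort=-3.2129 4.5204 -0.3041 N·m.
t=0.5250 s (step 35): theta=-0.3341 -2.4417 -0.2377 rad, θ̇=1.4486 -1.5718 0.2069 rad/s, tcp=0.3128 0.0437 0.1017 m, effort=-3.5105 4.1485 -0.6234 N·m.
t=0.6000 s (step 40): theta=-0.2169 -2.5306 -0.2235 rad, θ̇=1.6298 -0.8279 0.1571 rad/s, tcp=0.3144 0.0567 0.0516 m, effort=-3.7928 3.4553 -0.8806 N·m.
t=0.6750 s (step 45): theta=-0.0960 -2.5716 -0.2154 rad, θ̇=1.5635 -0.2981 0.0521 rad/s, tcp=0.3133 0.0634 0.0133 m, effort=-4.0664 2.7116 -1.0524 N·m.
t=0.7500 s (step 50): theta=0.0140 -2.5810 -0.2151 rad, θ̇=1.3551 0.0160 -0.0374 rad/s, tcp=0.3120 0.0659 -0.0151 m, effort=-4.3130 2.0860 -1.1604 N·m.
t=0.8250 s (step 55): theta=0.1060 -2.5736 -0.2203 rad, θ̇=1.1019 0.1662 -0.1037 rad/s, tcp=0.3111 0.0659 -0.0359 m, effort=-4.5114 1.6331 -1.2174 N·m.
t=0.9000 s (step 60): theta=0.1796 -2.5586 -0.2302 rad, θ̇=0.8654 0.2229 -0.1580 rad/s, tcp=0.3108 0.0651 -0.0510 m, effort=-4.6586 1.3227 -1.2401 N·m.
t=0.9750 s (step 65): theta=0.2367 -2.5415 -0.2435 rad, θ̇=0.6665 0.2288 -0.1949 rad/s, tcp=0.3111 0.0641 -0.0617 m, effort=-4.7647 1.1169 -1.2472 N·m.
t=1.0500 s (step 70): theta=0.2705 -2.5365 -0.2458 rad, θ̇=-0.8054 -1.3133 1.5057 rad/s, tcp=0.3100 0.0642 -0.0692 m, effort=-9.1744 -5.7322 -1.9066 N·m.
t=1.1250 s (step 75): theta=0.0549 -2.7994 -0.0059 rad, θ̇=-4.4130 -4.8751 3.7306 rad/s, tcp=0.2705 0.0917 -0.0697 m, effort=-5.3606 -2.5521 -1.5195 N·m.
t=1.2000 s (step 80): theta=-0.3614 -3.1949 0.2212 rad, θ̇=-6.7361 -5.4192 1.9835 rad/s, tcp=0.2144 0.1457 -0.0629 m, effort=-2.2862 -0.9252 -0.5707 N·m.
t=1.2750 s (step 85): theta=-0.9074 -3.5749 0.2483 rad, θ̇=-6.3537 -4.3410 -1.2815 rad/s, tcp=0.1642 0.2101 -0.0780 m, effort=7.0457 4.5115 0.2931 N·m.
t=1.3500 s (step 90): theta=-1.0393 -3.8083 0.1691 rad, θ̇=2.4983 -2.1595 0.1319 rad/s, tcp=0.1142 0.2601 -0.1131 m, effort=8.8600 3.6422 -0.7590 N·m.
t=1.4250 s (step 95): theta=-0.7095 -3.9512 0.2745 rad, θ̇=5.2305 -1.8960 2.3588 rad/s, tcp=0.0452 0.2863 -0.1146 m, effort=4.9174 -0.1273 -1.2193 N·m.
t=1.4550 s (step 97): theta=-0.5577 -4.0110 0.3506 rad, θ̇=4.8127 -2.0875 2.6606 rad/s, tcp=0.0155 0.2929 -0.1047 m.
any joint saturated: no


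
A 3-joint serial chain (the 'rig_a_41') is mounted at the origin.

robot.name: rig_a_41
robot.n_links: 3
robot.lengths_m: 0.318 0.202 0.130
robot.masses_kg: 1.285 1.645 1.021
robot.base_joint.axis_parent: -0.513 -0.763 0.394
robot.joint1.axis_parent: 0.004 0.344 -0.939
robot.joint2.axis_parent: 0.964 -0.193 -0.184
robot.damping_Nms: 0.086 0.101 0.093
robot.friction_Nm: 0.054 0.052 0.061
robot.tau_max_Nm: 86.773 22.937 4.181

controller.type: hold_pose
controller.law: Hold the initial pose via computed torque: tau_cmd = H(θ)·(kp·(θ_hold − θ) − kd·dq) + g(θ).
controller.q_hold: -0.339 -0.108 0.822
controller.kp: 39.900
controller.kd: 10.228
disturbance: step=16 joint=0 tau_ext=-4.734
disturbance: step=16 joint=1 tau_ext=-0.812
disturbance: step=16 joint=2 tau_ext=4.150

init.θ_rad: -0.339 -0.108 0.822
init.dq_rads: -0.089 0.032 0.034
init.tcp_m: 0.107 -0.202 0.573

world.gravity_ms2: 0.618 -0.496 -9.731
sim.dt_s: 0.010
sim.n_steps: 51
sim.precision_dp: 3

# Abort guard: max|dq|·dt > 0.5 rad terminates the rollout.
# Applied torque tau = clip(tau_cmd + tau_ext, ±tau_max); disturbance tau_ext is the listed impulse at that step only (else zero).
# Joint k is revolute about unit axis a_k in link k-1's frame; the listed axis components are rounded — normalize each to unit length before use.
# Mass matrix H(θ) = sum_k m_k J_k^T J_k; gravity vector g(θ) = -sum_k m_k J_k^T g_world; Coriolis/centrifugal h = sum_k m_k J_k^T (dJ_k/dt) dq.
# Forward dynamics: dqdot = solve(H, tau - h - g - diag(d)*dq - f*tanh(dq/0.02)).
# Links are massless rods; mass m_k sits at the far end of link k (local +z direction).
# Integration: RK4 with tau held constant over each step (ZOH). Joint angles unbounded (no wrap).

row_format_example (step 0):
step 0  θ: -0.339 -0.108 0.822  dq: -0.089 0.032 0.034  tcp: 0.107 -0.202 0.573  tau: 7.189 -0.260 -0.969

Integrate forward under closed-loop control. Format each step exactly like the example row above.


step 1  θ: -0.340 -0.108 0.822  dq: -0.080 0.022 0.017  tcp: 0.107 -0.202 0.572  tau: 7.148 -0.258 -0.965
step 2  θ: -0.341 -0.108 0.822  dq: -0.071 0.021 0.011  tcp: 0.108 -0.203 0.572  tau: 7.109 -0.257 -0.963
step 3  θ: -0.341 -0.108 0.822  dq: -0.062 0.021 0.008  tcp: 0.108 -0.203 0.572  tau: 7.071 -0.255 -0.961
step 4  θ: -0.342 -0.108 0.822  dq: -0.054 0.021 0.007  tcp: 0.108 -0.203 0.572  tau: 7.034 -0.253 -0.960
step 5  θ: -0.342 -0.108 0.822  dq: -0.046 0.020 0.006  tcp: 0.108 -0.203 0.572  tau: 6.998 -0.251 -0.958
step 6  θ: -0.343 -0.108 0.822  dq: -0.040 0.020 0.006  tcp: 0.108 -0.203 0.572  tau: 6.963 -0.250 -0.957
step 7  θ: -0.343 -0.108 0.822  dq: -0.033 0.019 0.006  tcp: 0.109 -0.203 0.572  tau: 6.930 -0.248 -0.956
step 8  θ: -0.344 -0.108 0.822  dq: -0.027 0.019 0.006  tcp: 0.109 -0.203 0.572  tau: 6.898 -0.246 -0.955
step 9  θ: -0.344 -0.108 0.822  dq: -0.022 0.018 0.005  tcp: 0.109 -0.204 0.572  tau: 6.868 -0.245 -0.954
step 10  θ: -0.344 -0.108 0.822  dq: -0.017 0.018 0.005  tcp: 0.109 -0.204 0.572  tau: 6.839 -0.243 -0.953
step 11  θ: -0.344 -0.108 0.822  dq: -0.013 0.017 0.005  tcp: 0.109 -0.204 0.572  tau: 6.812 -0.242 -0.952
step 12  θ: -0.344 -0.108 0.822  dq: -0.009 0.016 0.005  tcp: 0.109 -0.204 0.572  tau: 6.788 -0.240 -0.952
step 13  θ: -0.344 -0.108 0.822  dq: -0.006 0.015 0.004  tcp: 0.109 -0.204 0.572  tau: 6.765 -0.239 -0.951
step 14  θ: -0.344 -0.108 0.822  dq: -0.003 0.013 0.004  tcp: 0.109 -0.204 0.572  tau: 6.743 -0.238 -0.950
step 15  θ: -0.344 -0.108 0.822  dq: -0.000 0.012 0.004  tcp: 0.109 -0.204 0.572  tau: 6.724 -0.237 -0.950
step 16  θ: -0.344 -0.108 0.822  dq: 0.002 0.010 0.003  tcp: 0.109 -0.204 0.572  tau: 1.972 -1.048 3.201
step 17  θ: -0.344 -0.108 0.834  dq: -0.003 -0.049 2.376  tcp: 0.108 -0.205 0.571  tau: 7.180 -0.146 -1.372
step 18  θ: -0.345 -0.109 0.855  dq: -0.008 -0.088 1.958  tcp: 0.107 -0.206 0.568  tau: 7.124 -0.145 -1.330
step 19  θ: -0.345 -0.110 0.873  dq: -0.010 -0.091 1.605  tcp: 0.106 -0.207 0.567  tau: 7.071 -0.146 -1.292
step 20  θ: -0.345 -0.111 0.888  dq: -0.009 -0.074 1.303  tcp: 0.105 -0.208 0.565  tau: 7.021 -0.148 -1.258
step 21  θ: -0.345 -0.111 0.899  dq: -0.007 -0.047 1.046  tcp: 0.105 -0.208 0.564  tau: 6.975 -0.151 -1.227
step 22  θ: -0.345 -0.112 0.909  dq: -0.005 -0.022 0.823  tcp: 0.104 -0.209 0.563  tau: 6.933 -0.154 -1.199
step 23  θ: -0.345 -0.112 0.916  dq: -0.004 -0.020 0.626  tcp: 0.104 -0.209 0.562  tau: 6.894 -0.156 -1.174
step 24  θ: -0.345 -0.112 0.921  dq: -0.003 -0.023 0.456  tcp: 0.103 -0.210 0.562  tau: 6.858 -0.157 -1.151
step 25  θ: -0.345 -0.112 0.925  dq: -0.002 -0.023 0.310  tcp: 0.103 -0.210 0.561  tau: 6.825 -0.159 -1.130
step 26  θ: -0.345 -0.112 0.928  dq: -0.001 -0.023 0.185  tcp: 0.103 -0.210 0.561  tau: 6.795 -0.161 -1.112
step 27  θ: -0.345 -0.112 0.929  dq: 0.001 -0.021 0.079  tcp: 0.103 -0.210 0.561  tau: 6.768 -0.163 -1.095
step 28  θ: -0.345 -0.112 0.929  dq: 0.002 -0.017 -0.005  tcp: 0.103 -0.210 0.561  tau: 6.743 -0.165 -1.080
step 29  θ: -0.345 -0.112 0.929  dq: 0.005 -0.002 -0.028  tcp: 0.103 -0.210 0.561  tau: 6.720 -0.166 -1.076
step 30  θ: -0.345 -0.112 0.929  dq: 0.008 0.007 -0.033  tcp: 0.103 -0.210 0.561  tau: 6.699 -0.166 -1.074
step 31  θ: -0.345 -0.112 0.929  dq: 0.010 0.013 -0.034  tcp: 0.103 -0.210 0.561  tau: 6.680 -0.166 -1.072
step 32  θ: -0.345 -0.112 0.928  dq: 0.012 0.017 -0.035  tcp: 0.103 -0.210 0.561  tau: 6.662 -0.166 -1.071
step 33  θ: -0.345 -0.112 0.928  dq: 0.014 0.019 -0.036  tcp: 0.103 -0.210 0.561  tau: 6.645 -0.166 -1.070
step 34  θ: -0.344 -0.112 0.928  dq: 0.015 0.020 -0.037  tcp: 0.103 -0.210 0.561  tau: 6.630 -0.165 -1.069
step 35  θ: -0.344 -0.112 0.927  dq: 0.016 0.020 -0.038  tcp: 0.103 -0.210 0.561  tau: 6.616 -0.165 -1.068
step 36  θ: -0.344 -0.112 0.927  dq: 0.017 0.020 -0.038  tcp: 0.103 -0.210 0.561  tau: 6.603 -0.165 -1.068
step 37  θ: -0.344 -0.112 0.926  dq: 0.017 0.020 -0.038  tcp: 0.103 -0.210 0.561  tau: 6.590 -0.164 -1.067
step 38  θ: -0.344 -0.112 0.926  dq: 0.018 0.020 -0.038  tcp: 0.103 -0.210 0.561  tau: 6.579 -0.164 -1.066
step 39  θ: -0.344 -0.112 0.925  dq: 0.018 0.020 -0.038  tcp: 0.103 -0.209 0.562  tau: 6.568 -0.164 -1.066
step 40  θ: -0.343 -0.112 0.925  dq: 0.019 0.020 -0.037  tcp: 0.103 -0.209 0.562  tau: 6.559 -0.164 -1.065
step 41  θ: -0.343 -0.111 0.925  dq: 0.019 0.020 -0.037  tcp: 0.103 -0.209 0.562  tau: 6.550 -0.164 -1.065
step 42  θ: -0.343 -0.111 0.924  dq: 0.019 0.020 -0.037  tcp: 0.103 -0.209 0.562  tau: 6.541 -0.163 -1.064
step 43  θ: -0.343 -0.111 0.924  dq: 0.019 0.020 -0.036  tcp: 0.103 -0.209 0.562  tau: 6.533 -0.163 -1.064
step 44  θ: -0.343 -0.111 0.923  dq: 0.019 0.020 -0.036  tcp: 0.103 -0.209 0.562  tau: 6.526 -0.163 -1.063
step 45  θ: -0.342 -0.111 0.923  dq: 0.019 0.020 -0.035  tcp: 0.103 -0.209 0.562  tau: 6.519 -0.163 -1.063
step 46  θ: -0.342 -0.111 0.923  dq: 0.018 0.020 -0.035  tcp: 0.102 -0.209 0.562  tau: 6.513 -0.163 -1.062
step 47  θ: -0.342 -0.111 0.922  dq: 0.018 0.020 -0.034  tcp: 0.102 -0.209 0.562  tau: 6.507 -0.163 -1.062
step 48  θ: -0.342 -0.111 0.922  dq: 0.018 0.020 -0.034  tcp: 0.102 -0.209 0.562  tau: 6.502 -0.163 -1.061
step 49  θ: -0.342 -0.111 0.922  dq: 0.018 0.020 -0.033  tcp: 0.102 -0.209 0.562  tau: 6.497 -0.163 -1.061
step 50  θ: -0.342 -0.111 0.921  dq: 0.017 0.020 -0.033  tcp: 0.102 -0.209 0.562  tau: 6.492 -0.163 -1.061
step 51  θ: -0.341 -0.111 0.921  dq: 0.017 0.020 -0.033  tcp: 0.102 -0.209 0.562


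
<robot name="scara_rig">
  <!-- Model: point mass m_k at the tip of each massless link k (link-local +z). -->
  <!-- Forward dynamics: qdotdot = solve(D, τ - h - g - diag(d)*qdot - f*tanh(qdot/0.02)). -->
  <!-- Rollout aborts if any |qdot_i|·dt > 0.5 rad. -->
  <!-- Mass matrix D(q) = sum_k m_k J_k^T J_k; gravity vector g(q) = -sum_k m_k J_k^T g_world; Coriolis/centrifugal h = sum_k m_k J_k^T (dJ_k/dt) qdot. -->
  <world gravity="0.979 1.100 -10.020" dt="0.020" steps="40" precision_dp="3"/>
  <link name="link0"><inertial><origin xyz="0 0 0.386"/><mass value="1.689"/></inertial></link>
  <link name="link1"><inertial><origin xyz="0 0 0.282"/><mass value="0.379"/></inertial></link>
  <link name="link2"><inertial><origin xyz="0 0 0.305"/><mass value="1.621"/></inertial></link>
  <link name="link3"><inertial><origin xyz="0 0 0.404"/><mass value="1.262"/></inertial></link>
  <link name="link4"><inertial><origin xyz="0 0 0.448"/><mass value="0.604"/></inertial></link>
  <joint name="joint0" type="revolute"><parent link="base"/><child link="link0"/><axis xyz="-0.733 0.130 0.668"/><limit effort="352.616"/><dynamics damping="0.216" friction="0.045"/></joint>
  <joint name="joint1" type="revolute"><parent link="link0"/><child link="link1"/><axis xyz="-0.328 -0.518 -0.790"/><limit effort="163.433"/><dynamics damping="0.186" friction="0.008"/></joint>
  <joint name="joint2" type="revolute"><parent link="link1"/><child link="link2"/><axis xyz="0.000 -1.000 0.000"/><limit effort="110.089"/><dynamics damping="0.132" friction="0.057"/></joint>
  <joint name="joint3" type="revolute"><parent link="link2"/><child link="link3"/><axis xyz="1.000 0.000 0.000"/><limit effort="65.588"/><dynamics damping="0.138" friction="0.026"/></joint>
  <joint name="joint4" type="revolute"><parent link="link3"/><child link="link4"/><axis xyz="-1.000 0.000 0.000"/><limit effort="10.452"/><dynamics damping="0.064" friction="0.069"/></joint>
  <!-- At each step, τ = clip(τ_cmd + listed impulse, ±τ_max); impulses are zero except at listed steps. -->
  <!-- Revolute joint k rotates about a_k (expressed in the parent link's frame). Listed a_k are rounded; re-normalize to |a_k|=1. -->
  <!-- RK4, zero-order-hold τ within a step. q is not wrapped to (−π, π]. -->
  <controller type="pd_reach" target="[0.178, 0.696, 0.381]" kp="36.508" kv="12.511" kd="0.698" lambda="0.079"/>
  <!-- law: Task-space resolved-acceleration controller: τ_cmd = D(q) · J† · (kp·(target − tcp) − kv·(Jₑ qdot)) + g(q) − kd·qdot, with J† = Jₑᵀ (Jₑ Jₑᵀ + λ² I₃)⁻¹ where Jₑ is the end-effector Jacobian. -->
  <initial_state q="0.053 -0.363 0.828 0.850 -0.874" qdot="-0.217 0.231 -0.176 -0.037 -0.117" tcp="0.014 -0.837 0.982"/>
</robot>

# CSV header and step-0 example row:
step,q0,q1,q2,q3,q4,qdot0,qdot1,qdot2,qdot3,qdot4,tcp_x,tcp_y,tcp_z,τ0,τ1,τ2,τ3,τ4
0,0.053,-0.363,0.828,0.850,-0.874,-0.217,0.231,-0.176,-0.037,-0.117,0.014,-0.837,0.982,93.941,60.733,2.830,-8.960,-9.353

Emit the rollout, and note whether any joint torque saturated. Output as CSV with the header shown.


step,q0,q1,q2,q3,q4,qdot0,qdot1,qdot2,qdot3,qdot4,tcp_x,tcp_y,tcp_z,τ0,τ1,τ2,τ3,τ4
1,0.059,-0.348,0.832,0.859,-0.889,0.798,1.232,0.524,0.981,-1.414,0.010,-0.828,0.977,68.979,45.705,0.500,-8.911,-5.703
2,0.082,-0.316,0.846,0.887,-0.925,1.509,2.021,0.930,1.754,-2.167,0.010,-0.799,0.966,47.037,33.016,-0.636,-7.897,-3.366
3,0.117,-0.269,0.866,0.928,-0.973,1.952,2.666,1.052,2.320,-2.612,0.012,-0.756,0.953,28.943,22.073,-1.322,-6.612,-1.729
4,0.158,-0.211,0.887,0.978,-1.028,2.190,3.168,0.976,2.696,-2.877,0.015,-0.704,0.938,14.838,12.536,-1.975,-5.360,-0.490
5,0.203,-0.144,0.905,1.034,-1.087,2.290,3.516,0.799,2.899,-3.026,0.019,-0.644,0.922,4.377,4.290,-2.743,-4.257,0.489
6,0.249,-0.072,0.919,1.092,-1.148,2.307,3.707,0.592,2.957,-3.090,0.023,-0.580,0.907,-3.058,-2.660,-3.606,-3.337,1.272
7,0.295,0.003,0.929,1.151,-1.210,2.283,3.755,0.400,2.906,-3.084,0.027,-0.514,0.891,-8.155,-8.297,-4.478,-2.608,1.888
8,0.340,0.077,0.935,1.208,-1.271,2.245,3.684,0.240,2.783,-3.017,0.031,-0.447,0.875,-11.535,-12.677,-5.288,-2.071,2.358
9,0.384,0.149,0.939,1.262,-1.331,2.207,3.521,0.113,2.626,-2.896,0.033,-0.381,0.860,-13.687,-15.924,-5.998,-1.716,2.699
10,0.428,0.217,0.940,1.312,-1.387,2.177,3.293,0.012,2.460,-2.730,0.035,-0.317,0.843,-14.977,-18.198,-6.589,-1.529,2.933
11,0.471,0.280,0.939,1.360,-1.440,2.160,3.017,-0.060,2.295,-2.533,0.037,-0.256,0.827,-15.722,-19.646,-7.039,-1.489,3.082
12,0.515,0.338,0.937,1.404,-1.488,2.151,2.717,-0.124,2.152,-2.308,0.039,-0.197,0.810,-16.041,-20.430,-7.349,-1.583,3.163
13,0.558,0.389,0.934,1.446,-1.532,2.150,2.405,-0.183,2.031,-2.064,0.040,-0.141,0.793,-16.081,-20.666,-7.497,-1.790,3.192
14,0.601,0.434,0.930,1.485,-1.571,2.157,2.089,-0.237,1.929,-1.810,0.042,-0.089,0.775,-15.964,-20.451,-7.467,-2.091,3.187
15,0.644,0.472,0.925,1.523,-1.604,2.170,1.772,-0.280,1.838,-1.553,0.044,-0.040,0.757,-15.778,-19.880,-7.264,-2.467,3.158
16,0.688,0.505,0.919,1.559,-1.633,2.189,1.459,-0.307,1.753,-1.298,0.046,0.006,0.739,-15.582,-19.037,-6.912,-2.899,3.114
17,0.732,0.531,0.913,1.593,-1.656,2.210,1.152,-0.312,1.669,-1.049,0.048,0.049,0.720,-15.417,-18.003,-6.450,-3.373,3.060
18,0.776,0.551,0.907,1.626,-1.675,2.230,0.854,-0.290,1.583,-0.809,0.050,0.089,0.701,-15.310,-16.845,-5.921,-3.874,2.999
19,0.821,0.565,0.902,1.656,-1.689,2.245,0.569,-0.240,1.492,-0.582,0.052,0.127,0.682,-15.272,-15.619,-5.368,-4.390,2.935
20,0.866,0.574,0.898,1.685,-1.699,2.251,0.302,-0.165,1.395,-0.370,0.054,0.162,0.663,-15.305,-14.368,-4.828,-4.912,2.869
21,0.911,0.577,0.895,1.712,-1.704,2.246,0.056,-0.067,1.293,-0.176,0.056,0.195,0.644,-15.403,-13.124,-4.326,-5.429,2.803
22,0.955,0.576,0.895,1.737,-1.706,2.225,-0.162,0.040,1.190,-0.002,0.059,0.226,0.626,-15.546,-11.914,-3.865,-5.935,2.741
23,0.999,0.571,0.897,1.759,-1.705,2.187,-0.352,0.149,1.077,0.126,0.061,0.255,0.608,-15.813,-10.854,-3.464,-6.410,2.725
24,1.043,0.562,0.901,1.780,-1.701,2.134,-0.515,0.262,0.965,0.239,0.064,0.283,0.591,-16.084,-9.825,-3.119,-6.856,2.698
25,1.085,0.551,0.908,1.798,-1.695,2.067,-0.650,0.370,0.856,0.340,0.066,0.308,0.574,-16.334,-8.826,-2.822,-7.269,2.658
26,1.125,0.537,0.916,1.814,-1.688,1.988,-0.756,0.467,0.752,0.426,0.068,0.333,0.558,-16.561,-7.873,-2.567,-7.643,2.610
27,1.164,0.521,0.926,1.828,-1.678,1.899,-0.835,0.550,0.653,0.497,0.070,0.355,0.542,-16.759,-6.976,-2.345,-7.974,2.557
28,1.201,0.503,0.938,1.840,-1.668,1.803,-0.889,0.616,0.562,0.554,0.072,0.376,0.528,-16.927,-6.137,-2.150,-8.262,2.502
29,1.236,0.485,0.951,1.851,-1.656,1.701,-0.922,0.665,0.479,0.597,0.074,0.396,0.514,-17.062,-5.359,-1.976,-8.506,2.445
30,1.269,0.467,0.964,1.860,-1.644,1.597,-0.936,0.698,0.403,0.628,0.076,0.414,0.500,-17.163,-4.640,-1.819,-8.709,2.389
31,1.300,0.448,0.978,1.867,-1.631,1.492,-0.935,0.717,0.336,0.648,0.078,0.432,0.488,-17.232,-3.979,-1.676,-8.873,2.335
32,1.329,0.430,0.993,1.873,-1.618,1.388,-0.922,0.725,0.277,0.658,0.080,0.448,0.476,-17.272,-3.373,-1.546,-9.001,2.282
33,1.355,0.411,1.007,1.878,-1.605,1.287,-0.900,0.723,0.225,0.662,0.082,0.463,0.466,-17.284,-2.818,-1.429,-9.097,2.231
34,1.380,0.394,1.022,1.882,-1.592,1.189,-0.872,0.714,0.180,0.659,0.084,0.476,0.456,-17.273,-2.314,-1.323,-9.166,2.182
35,1.403,0.377,1.036,1.885,-1.579,1.096,-0.839,0.700,0.142,0.651,0.086,0.489,0.446,-17.244,-1.855,-1.228,-9.211,2.136
36,1.424,0.360,1.050,1.888,-1.566,1.009,-0.802,0.682,0.109,0.640,0.088,0.501,0.438,-17.199,-1.440,-1.145,-9.237,2.093
37,1.443,0.345,1.063,1.890,-1.553,0.926,-0.765,0.662,0.081,0.626,0.090,0.512,0.430,-17.143,-1.064,-1.072,-9.246,2.052
38,1.461,0.330,1.076,1.891,-1.541,0.849,-0.726,0.641,0.057,0.610,0.092,0.523,0.422,-17.079,-0.726,-1.010,-9.242,2.014
39,1.477,0.316,1.089,1.892,-1.529,0.778,-0.688,0.619,0.037,0.593,0.094,0.532,0.416,-17.009,-0.420,-0.958,-9.228,1.979
40,1.492,0.302,1.101,1.893,-1.517,0.711,-0.651,0.597,0.020,0.574,0.096,0.541,0.410,,,,,
# any joint saturated: no


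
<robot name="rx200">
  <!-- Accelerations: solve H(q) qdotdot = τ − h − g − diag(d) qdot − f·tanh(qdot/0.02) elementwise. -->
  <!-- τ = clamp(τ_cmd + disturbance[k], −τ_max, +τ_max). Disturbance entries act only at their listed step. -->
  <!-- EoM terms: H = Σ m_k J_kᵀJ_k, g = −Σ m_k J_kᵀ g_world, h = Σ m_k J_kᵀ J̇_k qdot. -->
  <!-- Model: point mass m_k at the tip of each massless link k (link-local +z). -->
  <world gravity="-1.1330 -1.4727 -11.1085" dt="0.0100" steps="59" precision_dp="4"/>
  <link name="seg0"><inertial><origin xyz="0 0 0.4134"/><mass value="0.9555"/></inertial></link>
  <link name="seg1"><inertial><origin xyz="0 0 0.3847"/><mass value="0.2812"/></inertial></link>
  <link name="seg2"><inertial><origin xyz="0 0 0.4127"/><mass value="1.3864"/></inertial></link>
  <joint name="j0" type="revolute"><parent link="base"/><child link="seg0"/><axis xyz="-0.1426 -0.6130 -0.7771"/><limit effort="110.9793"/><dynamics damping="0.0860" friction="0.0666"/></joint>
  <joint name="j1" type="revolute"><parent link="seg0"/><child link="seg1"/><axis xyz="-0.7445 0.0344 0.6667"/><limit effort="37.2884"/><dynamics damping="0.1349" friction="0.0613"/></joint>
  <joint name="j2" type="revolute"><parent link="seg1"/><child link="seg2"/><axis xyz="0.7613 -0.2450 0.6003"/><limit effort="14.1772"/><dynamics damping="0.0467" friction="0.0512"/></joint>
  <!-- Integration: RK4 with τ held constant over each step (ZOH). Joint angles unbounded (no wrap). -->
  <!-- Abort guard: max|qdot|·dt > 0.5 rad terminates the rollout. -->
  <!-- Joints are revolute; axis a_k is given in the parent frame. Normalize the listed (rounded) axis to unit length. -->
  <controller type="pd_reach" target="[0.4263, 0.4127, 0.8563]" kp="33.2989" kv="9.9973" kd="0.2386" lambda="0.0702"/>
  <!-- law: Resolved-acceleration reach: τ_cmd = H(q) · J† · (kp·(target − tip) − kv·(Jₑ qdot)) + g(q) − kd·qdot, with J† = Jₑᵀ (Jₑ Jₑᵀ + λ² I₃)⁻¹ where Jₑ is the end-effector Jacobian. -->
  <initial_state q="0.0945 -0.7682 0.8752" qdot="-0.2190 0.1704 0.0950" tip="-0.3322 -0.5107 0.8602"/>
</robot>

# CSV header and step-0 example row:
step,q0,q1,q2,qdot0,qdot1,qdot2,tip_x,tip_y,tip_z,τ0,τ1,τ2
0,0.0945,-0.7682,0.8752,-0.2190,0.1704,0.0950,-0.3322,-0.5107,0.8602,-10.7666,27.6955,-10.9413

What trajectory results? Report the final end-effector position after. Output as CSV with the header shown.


step,q0,q1,q2,qdot0,qdot1,qdot2,tip_x,tip_y,tip_z,τ0,τ1,τ2
1,0.0943,-0.7591,0.8845,0.1829,1.6220,1.7327,-0.3287,-0.5104,0.8613,-9.7320,25.5962,-10.5893
2,0.0977,-0.7374,0.9077,0.4904,2.7026,2.8783,-0.3238,-0.5084,0.8631,-8.6818,23.8008,-10.0408
3,0.1039,-0.7062,0.9407,0.7327,3.5008,3.6741,-0.3175,-0.5048,0.8656,-7.6846,22.2398,-9.3800
4,0.1122,-0.6681,0.9804,0.9272,4.0876,4.2285,-0.3102,-0.4999,0.8689,-6.7821,20.8600,-8.6622
5,0.1223,-0.6250,1.0248,1.0850,4.5161,4.6184,-0.3019,-0.4937,0.8728,-5.9987,19.6202,-7.9238
6,0.1338,-0.5782,1.0725,1.2132,4.8240,4.8941,-0.2928,-0.4864,0.8773,-5.3439,18.4882,-7.1894
7,0.1465,-0.5288,1.1225,1.3161,5.0377,5.0871,-0.2828,-0.4779,0.8822,-4.8155,17.4381,-6.4758
8,0.1601,-0.4777,1.1742,1.3964,5.1764,5.2168,-0.2722,-0.4682,0.8874,-4.4028,16.4495,-5.7954
9,0.1744,-0.4254,1.2268,1.4560,5.2548,5.2951,-0.2609,-0.4575,0.8929,-4.0902,15.5065,-5.1576
10,0.1892,-0.3727,1.2800,1.4961,5.2845,5.3294,-0.2490,-0.4458,0.8985,-3.8589,14.5962,-4.5693
11,0.2043,-0.3199,1.3334,1.5176,5.2755,5.3244,-0.2366,-0.4331,0.9041,-3.6896,13.7092,-4.0360
12,0.2195,-0.2673,1.3865,1.5214,5.2363,5.2838,-0.2238,-0.4194,0.9097,-3.5640,12.8382,-3.5612
13,0.2347,-0.2152,1.4390,1.5085,5.1743,5.2104,-0.2105,-0.4049,0.9152,-3.4657,11.9785,-3.1470
14,0.2496,-0.1639,1.4906,1.4797,5.0960,5.1067,-0.1968,-0.3896,0.9205,-3.3811,11.1267,-2.7938
15,0.2642,-0.1134,1.5411,1.4360,5.0068,4.9750,-0.1828,-0.3735,0.9256,-3.2993,10.2811,-2.5008
16,0.2783,-0.0638,1.5901,1.3785,4.9113,4.8177,-0.1686,-0.3568,0.9304,-3.2123,9.4413,-2.2659
17,0.2917,-0.0152,1.6374,1.3081,4.8130,4.6372,-0.1541,-0.3395,0.9350,-3.1147,8.6075,-2.0859
18,0.3044,0.0324,1.6827,1.2260,4.7149,4.4357,-0.1394,-0.3216,0.9392,-3.0030,7.7809,-1.9569
19,0.3162,0.0791,1.7260,1.1330,4.6188,4.2157,-0.1246,-0.3033,0.9431,-2.8756,6.9631,-1.8746
20,0.3270,0.1248,1.7670,1.0303,4.5262,3.9796,-0.1097,-0.2846,0.9466,-2.7323,6.1560,-1.8341
21,0.3368,0.1696,1.8055,0.9187,4.4377,3.7300,-0.0948,-0.2656,0.9498,-2.5737,5.3618,-1.8306
22,0.3454,0.2135,1.8415,0.7994,4.3536,3.4694,-0.0799,-0.2463,0.9525,-2.4013,4.5826,-1.8591
23,0.3527,0.2567,1.8749,0.6731,4.2737,3.2006,-0.0649,-0.2269,0.9549,-2.2168,3.8207,-1.9149
24,0.3588,0.2990,1.9055,0.5409,4.1974,2.9264,-0.0501,-0.2074,0.9569,-2.0225,3.0785,-1.9936
25,0.3635,0.3406,1.9334,0.4037,4.1239,2.6495,-0.0353,-0.1878,0.9585,-1.8205,2.3578,-2.0909
26,0.3669,0.3815,1.9585,0.2623,4.0520,2.3728,-0.0206,-0.1682,0.9597,-1.6131,1.6609,-2.2031
27,0.3688,0.4216,1.9808,0.1176,3.9808,2.0991,-0.0061,-0.1487,0.9605,-1.4024,0.9895,-2.3267
28,0.3692,0.4610,2.0005,-0.0289,3.9092,1.8320,0.0082,-0.1292,0.9609,-1.1928,0.3452,-2.4588
29,0.3682,0.4998,2.0175,-0.1739,3.8362,1.5778,0.0223,-0.1100,0.9610,-0.9950,-0.2706,-2.5975
30,0.3657,0.5377,2.0320,-0.3198,3.7606,1.3336,0.0361,-0.0909,0.9606,-0.7983,-0.8567,-2.7394
31,0.3618,0.5749,2.0442,-0.4658,3.6814,1.1012,0.0497,-0.0720,0.9599,-0.6044,-1.4120,-2.8827
32,0.3564,0.6113,2.0541,-0.6110,3.5982,0.8827,0.0630,-0.0534,0.9589,-0.4145,-1.9353,-3.0257
33,0.3496,0.6469,2.0619,-0.7546,3.5104,0.6793,0.0759,-0.0351,0.9574,-0.2299,-2.4258,-3.1672
34,0.3413,0.6815,2.0677,-0.8959,3.4178,0.4922,0.0886,-0.0171,0.9557,-0.0513,-2.8827,-3.3061
35,0.3317,0.7152,2.0718,-1.0340,3.3205,0.3221,0.1009,0.0005,0.9537,0.1204,-3.3055,-3.4415
36,0.3207,0.7479,2.0742,-1.1682,3.2185,0.1691,0.1128,0.0177,0.9513,0.2849,-3.6939,-3.5728
37,0.3083,0.7795,2.0752,-1.2978,3.1123,0.0333,0.1244,0.0344,0.9487,0.4418,-4.0476,-3.6997
38,0.2947,0.8101,2.0750,-1.4185,3.0017,-0.0755,0.1356,0.0508,0.9458,0.5910,-4.3667,-3.8316
39,0.2800,0.8396,2.0737,-1.5327,2.8878,-0.1669,0.1464,0.0666,0.9427,0.7327,-4.6518,-3.9604
40,0.2641,0.8679,2.0717,-1.6411,2.7714,-0.2448,0.1568,0.0820,0.9394,0.8670,-4.9033,-4.0830
41,0.2472,0.8950,2.0689,-1.7431,2.6532,-0.3100,0.1668,0.0969,0.9358,0.9942,-5.1215,-4.1994
42,0.2293,0.9209,2.0655,-1.8383,2.5338,-0.3635,0.1764,0.1113,0.9321,1.1146,-5.3071,-4.3098
43,0.2104,0.9456,2.0616,-1.9262,2.4137,-0.4064,0.1857,0.1251,0.9282,1.2285,-5.4607,-4.4141
44,0.1908,0.9692,2.0574,-2.0066,2.2936,-0.4397,0.1945,0.1385,0.9243,1.3364,-5.5834,-4.5125
45,0.1703,0.9915,2.0528,-2.0791,2.1741,-0.4648,0.2030,0.1513,0.9202,1.4387,-5.6764,-4.6051
46,0.1492,1.0127,2.0481,-2.1437,2.0556,-0.4827,0.2111,0.1636,0.9161,1.5359,-5.7407,-4.6919
47,0.1275,1.0326,2.0432,-2.2002,1.9388,-0.4946,0.2189,0.1753,0.9119,1.6283,-5.7780,-4.7729
48,0.1052,1.0514,2.0382,-2.2487,1.8239,-0.5015,0.2264,0.1866,0.9077,1.7165,-5.7896,-4.8482
49,0.0825,1.0691,2.0332,-2.2891,1.7114,-0.5046,0.2335,0.1973,0.9035,1.8008,-5.7772,-4.9178
50,0.0595,1.0857,2.0281,-2.3216,1.6017,-0.5048,0.2403,0.2075,0.8994,1.8817,-5.7425,-4.9818
51,0.0361,1.1012,2.0231,-2.3465,1.4951,-0.5028,0.2468,0.2172,0.8952,1.9594,-5.6872,-5.0401
52,0.0126,1.1156,2.0181,-2.3639,1.3919,-0.4994,0.2530,0.2265,0.8912,2.0343,-5.6133,-5.0930
53,-0.0111,1.1290,2.0131,-2.3741,1.2923,-0.4954,0.2590,0.2352,0.8873,2.1065,-5.5225,-5.1403
54,-0.0349,1.1415,2.0082,-2.3776,1.1964,-0.4911,0.2647,0.2436,0.8834,2.1764,-5.4167,-5.1822
55,-0.0587,1.1530,2.0033,-2.3747,1.1046,-0.4870,0.2703,0.2514,0.8796,2.2439,-5.2976,-5.2188
56,-0.0824,1.1636,1.9984,-2.3658,1.0167,-0.4835,0.2755,0.2589,0.8760,2.3093,-5.1672,-5.2503
57,-0.1059,1.1733,1.9936,-2.3513,0.9331,-0.4807,0.2807,0.2660,0.8725,2.3726,-5.0270,-5.2768
58,-0.1294,1.1822,1.9888,-2.3317,0.8536,-0.4790,0.2856,0.2726,0.8691,2.4339,-4.8787,-5.2985
59,-0.1526,1.1904,1.9840,-2.3074,0.7784,-0.4782,0.2903,0.2790,0.8659,,,
# final tip position (m): 0.2903 0.2790 0.8659
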